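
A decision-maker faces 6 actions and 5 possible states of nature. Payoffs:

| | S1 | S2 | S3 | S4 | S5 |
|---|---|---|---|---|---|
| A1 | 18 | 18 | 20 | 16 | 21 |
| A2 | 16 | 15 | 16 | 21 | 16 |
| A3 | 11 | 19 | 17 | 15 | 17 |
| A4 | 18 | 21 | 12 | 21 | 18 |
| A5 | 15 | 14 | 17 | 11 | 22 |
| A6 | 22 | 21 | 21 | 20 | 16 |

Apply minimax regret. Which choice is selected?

A1

Column bests: S1=22, S2=21, S3=21, S4=21, S5=22.
A1 regrets: 4, 3, 1, 5, 1 → max 5
A2 regrets: 6, 6, 5, 0, 6 → max 6
A3 regrets: 11, 2, 4, 6, 5 → max 11
A4 regrets: 4, 0, 9, 0, 4 → max 9
A5 regrets: 7, 7, 4, 10, 0 → max 10
A6 regrets: 0, 0, 0, 1, 6 → max 6
Smallest max regret = 5 → A1.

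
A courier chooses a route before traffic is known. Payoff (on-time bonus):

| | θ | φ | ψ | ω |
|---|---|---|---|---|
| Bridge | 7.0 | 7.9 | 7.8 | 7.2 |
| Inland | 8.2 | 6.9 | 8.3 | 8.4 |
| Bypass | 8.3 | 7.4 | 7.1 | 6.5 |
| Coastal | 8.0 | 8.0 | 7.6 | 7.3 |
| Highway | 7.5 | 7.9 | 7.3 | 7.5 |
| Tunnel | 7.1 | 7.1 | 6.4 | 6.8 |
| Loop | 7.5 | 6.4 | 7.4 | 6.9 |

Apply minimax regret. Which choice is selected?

Highway

Column bests: θ=8.3, φ=8.0, ψ=8.3, ω=8.4.
Bridge regrets: 1.3, 0.1, 0.5, 1.2 → max 1.3
Inland regrets: 0.1, 1.1, 0.0, 0.0 → max 1.1
Bypass regrets: 0.0, 0.6, 1.2, 1.9 → max 1.9
Coastal regrets: 0.3, 0.0, 0.7, 1.1 → max 1.1
Highway regrets: 0.8, 0.1, 1.0, 0.9 → max 1.0
Tunnel regrets: 1.2, 0.9, 1.9, 1.6 → max 1.9
Loop regrets: 0.8, 1.6, 0.9, 1.5 → max 1.6
Smallest max regret = 1.0 → Highway.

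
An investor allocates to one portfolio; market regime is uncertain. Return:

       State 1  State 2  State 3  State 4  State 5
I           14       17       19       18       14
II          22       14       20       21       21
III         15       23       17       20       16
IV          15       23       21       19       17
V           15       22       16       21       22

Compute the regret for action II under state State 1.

0

Best payoff under State 1 is 22.
Regret = 22 − 22 = 0.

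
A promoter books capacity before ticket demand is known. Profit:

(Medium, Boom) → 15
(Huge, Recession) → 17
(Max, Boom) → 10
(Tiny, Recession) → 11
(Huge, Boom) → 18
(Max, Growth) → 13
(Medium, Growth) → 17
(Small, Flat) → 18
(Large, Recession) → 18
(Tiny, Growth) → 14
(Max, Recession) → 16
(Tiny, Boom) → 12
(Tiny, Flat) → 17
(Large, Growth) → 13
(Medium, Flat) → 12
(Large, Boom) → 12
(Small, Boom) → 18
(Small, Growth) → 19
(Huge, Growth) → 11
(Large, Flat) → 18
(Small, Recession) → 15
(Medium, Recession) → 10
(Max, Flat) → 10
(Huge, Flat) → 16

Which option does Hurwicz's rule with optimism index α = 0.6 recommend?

Small

Tiny: 0.6·17 + 0.4·11 = 14.6
Small: 0.6·19 + 0.4·15 = 17.4
Medium: 0.6·17 + 0.4·10 = 14.2
Large: 0.6·18 + 0.4·12 = 15.6
Huge: 0.6·18 + 0.4·11 = 15.2
Max: 0.6·16 + 0.4·10 = 13.6
Highest Hurwicz score = 17.4 → Small.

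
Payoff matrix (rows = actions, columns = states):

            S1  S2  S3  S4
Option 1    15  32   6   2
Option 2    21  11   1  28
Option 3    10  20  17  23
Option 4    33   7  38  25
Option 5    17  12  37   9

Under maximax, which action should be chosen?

Option 4

Row maxima: Option 1=32, Option 2=28, Option 3=23, Option 4=38, Option 5=37
Best best-case = 38 → Option 4.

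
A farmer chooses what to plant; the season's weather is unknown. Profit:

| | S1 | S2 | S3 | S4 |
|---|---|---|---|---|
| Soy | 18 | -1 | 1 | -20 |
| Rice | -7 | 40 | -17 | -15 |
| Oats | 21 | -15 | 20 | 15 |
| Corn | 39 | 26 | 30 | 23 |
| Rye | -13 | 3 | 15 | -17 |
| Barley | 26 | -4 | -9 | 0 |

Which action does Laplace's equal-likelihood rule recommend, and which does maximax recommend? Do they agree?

Row averages: Soy=-0.5, Rice=0.25, Oats=10.25, Corn=29.5, Rye=-3, Barley=3.25
Highest average = 29.5 → Corn.
Row maxima: Soy=18, Rice=40, Oats=21, Corn=39, Rye=15, Barley=26
Best best-case = 40 → Rice.

laplace → Corn; maximax → Rice (disagree)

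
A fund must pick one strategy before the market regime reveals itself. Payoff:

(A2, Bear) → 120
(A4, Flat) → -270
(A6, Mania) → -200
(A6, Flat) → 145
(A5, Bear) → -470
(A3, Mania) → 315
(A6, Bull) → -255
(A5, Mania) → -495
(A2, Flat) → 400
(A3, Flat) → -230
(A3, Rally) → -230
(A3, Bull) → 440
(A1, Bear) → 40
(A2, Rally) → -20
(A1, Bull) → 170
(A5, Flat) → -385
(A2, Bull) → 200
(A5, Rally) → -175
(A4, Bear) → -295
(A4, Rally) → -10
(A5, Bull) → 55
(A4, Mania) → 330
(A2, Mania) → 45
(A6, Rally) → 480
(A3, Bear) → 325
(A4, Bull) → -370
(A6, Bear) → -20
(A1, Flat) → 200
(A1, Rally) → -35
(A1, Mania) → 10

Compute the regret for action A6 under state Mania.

Best payoff under Mania is 330.
Regret = 330 − (-200) = 530.

530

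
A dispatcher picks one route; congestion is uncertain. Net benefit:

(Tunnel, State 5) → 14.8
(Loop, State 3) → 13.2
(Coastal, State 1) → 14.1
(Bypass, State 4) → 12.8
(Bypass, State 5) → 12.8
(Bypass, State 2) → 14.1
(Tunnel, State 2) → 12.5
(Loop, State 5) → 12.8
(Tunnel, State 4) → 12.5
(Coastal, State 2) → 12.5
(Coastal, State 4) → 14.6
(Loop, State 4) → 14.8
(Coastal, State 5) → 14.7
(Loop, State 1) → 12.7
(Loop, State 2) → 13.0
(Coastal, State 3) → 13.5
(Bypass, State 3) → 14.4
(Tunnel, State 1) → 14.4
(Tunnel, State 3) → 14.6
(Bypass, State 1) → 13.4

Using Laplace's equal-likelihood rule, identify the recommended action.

Row averages: Coastal=13.88, Tunnel=13.76, Loop=13.3, Bypass=13.5
Highest average = 13.88 → Coastal.

Coastal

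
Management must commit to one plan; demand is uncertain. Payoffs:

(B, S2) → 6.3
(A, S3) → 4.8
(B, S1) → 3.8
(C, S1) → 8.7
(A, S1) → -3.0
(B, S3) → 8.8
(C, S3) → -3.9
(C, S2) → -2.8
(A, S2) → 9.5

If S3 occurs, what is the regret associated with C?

Best payoff under S3 is 8.8.
Regret = 8.8 − (-3.9) = 12.7.

12.7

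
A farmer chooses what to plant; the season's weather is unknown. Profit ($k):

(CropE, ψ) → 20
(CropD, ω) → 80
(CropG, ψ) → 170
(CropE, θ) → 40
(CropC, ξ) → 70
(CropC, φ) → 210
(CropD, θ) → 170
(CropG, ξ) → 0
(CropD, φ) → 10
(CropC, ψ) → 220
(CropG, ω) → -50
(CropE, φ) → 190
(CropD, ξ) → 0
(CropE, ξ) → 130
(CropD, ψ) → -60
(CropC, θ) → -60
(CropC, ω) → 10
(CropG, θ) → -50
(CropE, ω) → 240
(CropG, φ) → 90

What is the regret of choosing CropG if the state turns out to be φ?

Best payoff under φ is 210.
Regret = 210 − 90 = 120.

120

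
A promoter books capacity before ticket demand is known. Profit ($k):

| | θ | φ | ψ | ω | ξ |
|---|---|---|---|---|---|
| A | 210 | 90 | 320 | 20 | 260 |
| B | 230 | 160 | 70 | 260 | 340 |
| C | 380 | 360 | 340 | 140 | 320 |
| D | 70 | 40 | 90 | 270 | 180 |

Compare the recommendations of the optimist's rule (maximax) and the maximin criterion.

maximax → C; maximin → C (agree)

Row maxima: A=320, B=340, C=380, D=270
Best best-case = 380 → C.
Row minima: A=20, B=70, C=140, D=40
Best worst-case = 140 → C.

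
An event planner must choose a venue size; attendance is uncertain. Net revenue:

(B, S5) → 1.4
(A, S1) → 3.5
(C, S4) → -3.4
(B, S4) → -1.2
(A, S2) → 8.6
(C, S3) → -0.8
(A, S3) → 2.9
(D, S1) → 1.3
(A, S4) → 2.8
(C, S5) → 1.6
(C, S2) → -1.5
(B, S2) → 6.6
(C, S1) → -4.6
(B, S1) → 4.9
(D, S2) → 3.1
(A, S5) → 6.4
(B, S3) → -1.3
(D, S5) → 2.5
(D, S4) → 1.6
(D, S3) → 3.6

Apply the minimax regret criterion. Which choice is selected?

Column bests: S1=4.9, S2=8.6, S3=3.6, S4=2.8, S5=6.4.
A regrets: 1.4, 0.0, 0.7, 0.0, 0.0 → max 1.4
B regrets: 0.0, 2.0, 4.9, 4.0, 5.0 → max 5.0
C regrets: 9.5, 10.1, 4.4, 6.2, 4.8 → max 10.1
D regrets: 3.6, 5.5, 0.0, 1.2, 3.9 → max 5.5
Smallest max regret = 1.4 → A.

A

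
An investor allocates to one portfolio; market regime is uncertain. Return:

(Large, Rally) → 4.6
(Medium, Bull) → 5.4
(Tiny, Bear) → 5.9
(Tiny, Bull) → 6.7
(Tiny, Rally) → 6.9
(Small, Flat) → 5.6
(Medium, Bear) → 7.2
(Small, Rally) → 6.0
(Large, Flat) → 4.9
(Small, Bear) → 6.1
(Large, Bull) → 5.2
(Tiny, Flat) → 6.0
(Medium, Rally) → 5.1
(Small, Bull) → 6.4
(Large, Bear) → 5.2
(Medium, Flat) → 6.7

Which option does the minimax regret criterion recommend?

Small

Column bests: Bear=7.2, Flat=6.7, Bull=6.7, Rally=6.9.
Tiny regrets: 1.3, 0.7, 0.0, 0.0 → max 1.3
Small regrets: 1.1, 1.1, 0.3, 0.9 → max 1.1
Medium regrets: 0.0, 0.0, 1.3, 1.8 → max 1.8
Large regrets: 2.0, 1.8, 1.5, 2.3 → max 2.3
Smallest max regret = 1.1 → Small.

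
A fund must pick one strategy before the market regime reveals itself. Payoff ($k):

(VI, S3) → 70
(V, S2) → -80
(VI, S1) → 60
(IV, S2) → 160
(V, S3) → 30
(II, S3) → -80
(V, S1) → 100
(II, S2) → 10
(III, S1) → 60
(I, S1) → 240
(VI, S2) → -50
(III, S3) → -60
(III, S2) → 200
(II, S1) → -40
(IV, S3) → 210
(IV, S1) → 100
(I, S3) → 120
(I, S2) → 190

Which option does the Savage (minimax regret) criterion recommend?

I

Column bests: S1=240, S2=200, S3=210.
I regrets: 0, 10, 90 → max 90
II regrets: 280, 190, 290 → max 290
III regrets: 180, 0, 270 → max 270
IV regrets: 140, 40, 0 → max 140
V regrets: 140, 280, 180 → max 280
VI regrets: 180, 250, 140 → max 250
Smallest max regret = 90 → I.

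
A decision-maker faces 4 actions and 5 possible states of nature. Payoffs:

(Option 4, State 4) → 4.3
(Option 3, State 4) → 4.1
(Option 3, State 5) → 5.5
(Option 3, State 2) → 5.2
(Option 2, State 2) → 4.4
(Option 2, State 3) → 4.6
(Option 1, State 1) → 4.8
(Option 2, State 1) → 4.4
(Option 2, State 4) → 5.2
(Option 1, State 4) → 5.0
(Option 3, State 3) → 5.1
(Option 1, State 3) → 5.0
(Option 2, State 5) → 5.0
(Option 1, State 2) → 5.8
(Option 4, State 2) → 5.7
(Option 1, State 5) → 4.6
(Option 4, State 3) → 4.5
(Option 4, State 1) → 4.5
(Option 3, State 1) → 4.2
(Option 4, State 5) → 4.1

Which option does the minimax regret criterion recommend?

Option 1

Column bests: State 1=4.8, State 2=5.8, State 3=5.1, State 4=5.2, State 5=5.5.
Option 1 regrets: 0.0, 0.0, 0.1, 0.2, 0.9 → max 0.9
Option 2 regrets: 0.4, 1.4, 0.5, 0.0, 0.5 → max 1.4
Option 3 regrets: 0.6, 0.6, 0.0, 1.1, 0.0 → max 1.1
Option 4 regrets: 0.3, 0.1, 0.6, 0.9, 1.4 → max 1.4
Smallest max regret = 0.9 → Option 1.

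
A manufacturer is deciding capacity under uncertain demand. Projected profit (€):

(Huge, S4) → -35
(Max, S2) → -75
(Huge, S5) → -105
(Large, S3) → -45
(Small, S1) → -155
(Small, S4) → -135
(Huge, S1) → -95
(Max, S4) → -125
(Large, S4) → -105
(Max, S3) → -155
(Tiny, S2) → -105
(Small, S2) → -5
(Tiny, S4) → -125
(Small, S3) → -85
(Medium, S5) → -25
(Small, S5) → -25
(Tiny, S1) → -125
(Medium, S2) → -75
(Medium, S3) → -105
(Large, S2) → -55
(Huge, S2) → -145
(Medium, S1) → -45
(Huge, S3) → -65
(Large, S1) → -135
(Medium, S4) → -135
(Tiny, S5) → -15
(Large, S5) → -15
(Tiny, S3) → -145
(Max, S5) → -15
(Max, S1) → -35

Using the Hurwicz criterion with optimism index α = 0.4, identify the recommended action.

Tiny: 0.4·(-15) + 0.6·(-145) = -93
Small: 0.4·(-5) + 0.6·(-155) = -95
Medium: 0.4·(-25) + 0.6·(-135) = -91
Large: 0.4·(-15) + 0.6·(-135) = -87
Huge: 0.4·(-35) + 0.6·(-145) = -101
Max: 0.4·(-15) + 0.6·(-155) = -99
Highest Hurwicz score = -87 → Large.

Large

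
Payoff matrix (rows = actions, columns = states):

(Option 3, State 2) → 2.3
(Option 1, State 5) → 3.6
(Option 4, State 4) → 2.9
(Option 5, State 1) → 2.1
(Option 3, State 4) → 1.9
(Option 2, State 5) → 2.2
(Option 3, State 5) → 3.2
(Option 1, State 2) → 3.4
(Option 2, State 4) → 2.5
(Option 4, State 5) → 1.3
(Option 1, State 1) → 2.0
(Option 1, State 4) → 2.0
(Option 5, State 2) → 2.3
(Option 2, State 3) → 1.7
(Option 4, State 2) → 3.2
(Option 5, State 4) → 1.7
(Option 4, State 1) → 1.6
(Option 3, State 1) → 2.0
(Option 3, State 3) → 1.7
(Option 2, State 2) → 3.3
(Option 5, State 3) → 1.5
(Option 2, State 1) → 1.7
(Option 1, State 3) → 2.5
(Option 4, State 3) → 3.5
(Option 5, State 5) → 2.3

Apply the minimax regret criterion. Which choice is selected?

Option 1

Column bests: State 1=2.1, State 2=3.4, State 3=3.5, State 4=2.9, State 5=3.6.
Option 1 regrets: 0.1, 0.0, 1.0, 0.9, 0.0 → max 1.0
Option 2 regrets: 0.4, 0.1, 1.8, 0.4, 1.4 → max 1.8
Option 3 regrets: 0.1, 1.1, 1.8, 1.0, 0.4 → max 1.8
Option 4 regrets: 0.5, 0.2, 0.0, 0.0, 2.3 → max 2.3
Option 5 regrets: 0.0, 1.1, 2.0, 1.2, 1.3 → max 2.0
Smallest max regret = 1.0 → Option 1.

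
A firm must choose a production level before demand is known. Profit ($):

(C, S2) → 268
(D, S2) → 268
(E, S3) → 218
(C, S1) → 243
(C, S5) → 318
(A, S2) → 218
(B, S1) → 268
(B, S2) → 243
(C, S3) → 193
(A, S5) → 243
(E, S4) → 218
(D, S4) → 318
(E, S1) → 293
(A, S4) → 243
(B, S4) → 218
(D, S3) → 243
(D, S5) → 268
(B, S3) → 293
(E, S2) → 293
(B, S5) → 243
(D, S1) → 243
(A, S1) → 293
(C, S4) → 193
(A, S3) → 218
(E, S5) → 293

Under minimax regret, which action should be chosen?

D

Column bests: S1=293, S2=293, S3=293, S4=318, S5=318.
A regrets: 0, 75, 75, 75, 75 → max 75
B regrets: 25, 50, 0, 100, 75 → max 100
C regrets: 50, 25, 100, 125, 0 → max 125
D regrets: 50, 25, 50, 0, 50 → max 50
E regrets: 0, 0, 75, 100, 25 → max 100
Smallest max regret = 50 → D.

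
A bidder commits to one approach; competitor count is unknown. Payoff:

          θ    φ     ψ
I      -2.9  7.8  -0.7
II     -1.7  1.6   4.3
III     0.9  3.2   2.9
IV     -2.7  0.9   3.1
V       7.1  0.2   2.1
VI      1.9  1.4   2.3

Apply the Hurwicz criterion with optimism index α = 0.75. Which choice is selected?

V

I: 0.75·7.8 + 0.25·(-2.9) = 5.125
II: 0.75·4.3 + 0.25·(-1.7) = 2.8
III: 0.75·3.2 + 0.25·0.9 = 2.625
IV: 0.75·3.1 + 0.25·(-2.7) = 1.65
V: 0.75·7.1 + 0.25·0.2 = 5.375
VI: 0.75·2.3 + 0.25·1.4 = 2.075
Highest Hurwicz score = 5.375 → V.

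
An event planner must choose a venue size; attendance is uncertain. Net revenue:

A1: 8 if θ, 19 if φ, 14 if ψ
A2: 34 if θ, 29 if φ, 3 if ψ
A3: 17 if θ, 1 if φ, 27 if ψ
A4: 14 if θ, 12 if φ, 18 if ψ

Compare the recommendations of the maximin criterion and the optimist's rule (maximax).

maximin → A4; maximax → A2 (disagree)

Row minima: A1=8, A2=3, A3=1, A4=12
Best worst-case = 12 → A4.
Row maxima: A1=19, A2=34, A3=27, A4=18
Best best-case = 34 → A2.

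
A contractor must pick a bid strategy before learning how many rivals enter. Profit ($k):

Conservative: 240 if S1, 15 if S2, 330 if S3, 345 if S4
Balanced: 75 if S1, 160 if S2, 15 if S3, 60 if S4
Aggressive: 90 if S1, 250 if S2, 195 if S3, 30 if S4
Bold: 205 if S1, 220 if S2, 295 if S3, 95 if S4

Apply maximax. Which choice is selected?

Row maxima: Conservative=345, Balanced=160, Aggressive=250, Bold=295
Best best-case = 345 → Conservative.

Conservative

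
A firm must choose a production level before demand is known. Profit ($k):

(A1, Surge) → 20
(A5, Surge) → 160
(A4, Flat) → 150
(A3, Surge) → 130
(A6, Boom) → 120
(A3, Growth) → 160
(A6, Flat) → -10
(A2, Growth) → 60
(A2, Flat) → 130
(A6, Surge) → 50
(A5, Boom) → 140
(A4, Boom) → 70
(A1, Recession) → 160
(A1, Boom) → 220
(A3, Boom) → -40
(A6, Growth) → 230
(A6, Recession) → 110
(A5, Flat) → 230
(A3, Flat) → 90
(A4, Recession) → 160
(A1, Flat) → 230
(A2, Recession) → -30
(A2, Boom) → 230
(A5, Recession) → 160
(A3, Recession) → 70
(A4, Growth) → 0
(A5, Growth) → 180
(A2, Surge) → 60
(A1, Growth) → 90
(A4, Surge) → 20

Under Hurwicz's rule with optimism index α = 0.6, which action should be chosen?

A5

A1: 0.6·230 + 0.4·20 = 146
A2: 0.6·230 + 0.4·(-30) = 126
A3: 0.6·160 + 0.4·(-40) = 80
A4: 0.6·160 + 0.4·0 = 96
A5: 0.6·230 + 0.4·140 = 194
A6: 0.6·230 + 0.4·(-10) = 134
Highest Hurwicz score = 194 → A5.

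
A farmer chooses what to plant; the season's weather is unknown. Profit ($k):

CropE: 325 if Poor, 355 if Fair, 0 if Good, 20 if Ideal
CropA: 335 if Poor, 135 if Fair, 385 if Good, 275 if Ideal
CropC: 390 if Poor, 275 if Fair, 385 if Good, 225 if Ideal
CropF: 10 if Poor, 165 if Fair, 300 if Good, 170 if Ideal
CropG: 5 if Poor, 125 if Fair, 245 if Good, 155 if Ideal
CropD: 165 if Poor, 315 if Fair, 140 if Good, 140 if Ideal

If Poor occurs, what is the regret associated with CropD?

Best payoff under Poor is 390.
Regret = 390 − 165 = 225.

225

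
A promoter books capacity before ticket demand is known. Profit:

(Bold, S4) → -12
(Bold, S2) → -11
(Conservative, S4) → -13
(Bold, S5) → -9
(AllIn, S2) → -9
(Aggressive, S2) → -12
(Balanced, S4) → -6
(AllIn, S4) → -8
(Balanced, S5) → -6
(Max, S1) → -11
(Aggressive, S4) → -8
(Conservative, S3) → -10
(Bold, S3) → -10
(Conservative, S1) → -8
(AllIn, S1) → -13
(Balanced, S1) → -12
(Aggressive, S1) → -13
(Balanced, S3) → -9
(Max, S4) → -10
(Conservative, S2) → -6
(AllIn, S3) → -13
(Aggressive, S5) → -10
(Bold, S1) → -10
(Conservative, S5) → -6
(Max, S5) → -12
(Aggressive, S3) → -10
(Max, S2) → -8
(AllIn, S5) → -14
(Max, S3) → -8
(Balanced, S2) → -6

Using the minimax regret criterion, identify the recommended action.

Column bests: S1=-8, S2=-6, S3=-8, S4=-6, S5=-6.
Conservative regrets: 0, 0, 2, 7, 0 → max 7
Balanced regrets: 4, 0, 1, 0, 0 → max 4
Aggressive regrets: 5, 6, 2, 2, 4 → max 6
Bold regrets: 2, 5, 2, 6, 3 → max 6
AllIn regrets: 5, 3, 5, 2, 8 → max 8
Max regrets: 3, 2, 0, 4, 6 → max 6
Smallest max regret = 4 → Balanced.

Balanced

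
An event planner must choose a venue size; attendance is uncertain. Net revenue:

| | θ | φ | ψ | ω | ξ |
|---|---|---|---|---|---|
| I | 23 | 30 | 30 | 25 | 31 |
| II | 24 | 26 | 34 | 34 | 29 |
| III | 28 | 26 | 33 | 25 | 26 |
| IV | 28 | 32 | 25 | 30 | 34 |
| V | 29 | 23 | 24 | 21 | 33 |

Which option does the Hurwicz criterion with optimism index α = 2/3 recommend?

I: 2/3·31 + 1/3·23 = 85/3
II: 2/3·34 + 1/3·24 = 92/3
III: 2/3·33 + 1/3·25 = 91/3
IV: 2/3·34 + 1/3·25 = 31
V: 2/3·33 + 1/3·21 = 29
Highest Hurwicz score = 31 → IV.

IV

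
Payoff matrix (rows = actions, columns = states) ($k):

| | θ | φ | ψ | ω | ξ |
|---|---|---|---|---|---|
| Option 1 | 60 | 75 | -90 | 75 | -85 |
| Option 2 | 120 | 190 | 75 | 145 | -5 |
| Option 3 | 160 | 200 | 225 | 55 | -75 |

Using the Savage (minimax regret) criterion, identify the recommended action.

Option 3

Column bests: θ=160, φ=200, ψ=225, ω=145, ξ=-5.
Option 1 regrets: 100, 125, 315, 70, 80 → max 315
Option 2 regrets: 40, 10, 150, 0, 0 → max 150
Option 3 regrets: 0, 0, 0, 90, 70 → max 90
Smallest max regret = 90 → Option 3.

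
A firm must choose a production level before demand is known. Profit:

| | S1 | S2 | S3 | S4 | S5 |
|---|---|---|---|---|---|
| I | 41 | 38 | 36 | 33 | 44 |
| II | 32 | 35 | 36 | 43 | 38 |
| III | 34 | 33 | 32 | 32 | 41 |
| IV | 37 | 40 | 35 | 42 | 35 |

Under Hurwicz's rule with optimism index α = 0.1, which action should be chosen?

IV

I: 0.1·44 + 0.9·33 = 34.1
II: 0.1·43 + 0.9·32 = 33.1
III: 0.1·41 + 0.9·32 = 32.9
IV: 0.1·42 + 0.9·35 = 35.7
Highest Hurwicz score = 35.7 → IV.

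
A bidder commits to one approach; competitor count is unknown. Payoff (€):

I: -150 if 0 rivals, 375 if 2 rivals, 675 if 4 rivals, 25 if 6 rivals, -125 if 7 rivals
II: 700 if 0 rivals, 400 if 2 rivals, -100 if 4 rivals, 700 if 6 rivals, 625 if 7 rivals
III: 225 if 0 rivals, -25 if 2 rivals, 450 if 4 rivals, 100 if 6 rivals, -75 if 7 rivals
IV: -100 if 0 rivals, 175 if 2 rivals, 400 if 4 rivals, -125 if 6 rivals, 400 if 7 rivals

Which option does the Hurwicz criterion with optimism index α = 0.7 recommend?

I: 0.7·675 + 0.3·(-150) = 427.5
II: 0.7·700 + 0.3·(-100) = 460
III: 0.7·450 + 0.3·(-75) = 292.5
IV: 0.7·400 + 0.3·(-125) = 242.5
Highest Hurwicz score = 460 → II.

II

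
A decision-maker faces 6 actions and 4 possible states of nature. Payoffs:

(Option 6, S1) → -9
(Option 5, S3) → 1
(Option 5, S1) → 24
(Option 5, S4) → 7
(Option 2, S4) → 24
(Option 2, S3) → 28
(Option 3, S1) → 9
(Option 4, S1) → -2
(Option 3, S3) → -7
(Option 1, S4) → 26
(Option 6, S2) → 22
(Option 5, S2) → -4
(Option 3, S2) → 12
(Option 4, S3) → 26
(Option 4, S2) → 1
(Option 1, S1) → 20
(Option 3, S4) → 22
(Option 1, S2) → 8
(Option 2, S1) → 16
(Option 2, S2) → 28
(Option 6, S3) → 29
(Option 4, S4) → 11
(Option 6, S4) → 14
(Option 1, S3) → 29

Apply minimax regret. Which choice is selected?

Option 2

Column bests: S1=24, S2=28, S3=29, S4=26.
Option 1 regrets: 4, 20, 0, 0 → max 20
Option 2 regrets: 8, 0, 1, 2 → max 8
Option 3 regrets: 15, 16, 36, 4 → max 36
Option 4 regrets: 26, 27, 3, 15 → max 27
Option 5 regrets: 0, 32, 28, 19 → max 32
Option 6 regrets: 33, 6, 0, 12 → max 33
Smallest max regret = 8 → Option 2.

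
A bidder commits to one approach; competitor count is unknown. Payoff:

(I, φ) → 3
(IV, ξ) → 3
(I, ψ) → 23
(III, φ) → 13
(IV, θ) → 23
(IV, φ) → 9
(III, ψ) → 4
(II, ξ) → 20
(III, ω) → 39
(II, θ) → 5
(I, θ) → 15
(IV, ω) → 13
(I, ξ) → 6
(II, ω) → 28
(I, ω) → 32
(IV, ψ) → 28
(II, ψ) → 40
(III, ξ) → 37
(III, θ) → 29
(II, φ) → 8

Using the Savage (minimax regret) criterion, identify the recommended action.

Column bests: θ=29, φ=13, ψ=40, ω=39, ξ=37.
I regrets: 14, 10, 17, 7, 31 → max 31
II regrets: 24, 5, 0, 11, 17 → max 24
III regrets: 0, 0, 36, 0, 0 → max 36
IV regrets: 6, 4, 12, 26, 34 → max 34
Smallest max regret = 24 → II.

II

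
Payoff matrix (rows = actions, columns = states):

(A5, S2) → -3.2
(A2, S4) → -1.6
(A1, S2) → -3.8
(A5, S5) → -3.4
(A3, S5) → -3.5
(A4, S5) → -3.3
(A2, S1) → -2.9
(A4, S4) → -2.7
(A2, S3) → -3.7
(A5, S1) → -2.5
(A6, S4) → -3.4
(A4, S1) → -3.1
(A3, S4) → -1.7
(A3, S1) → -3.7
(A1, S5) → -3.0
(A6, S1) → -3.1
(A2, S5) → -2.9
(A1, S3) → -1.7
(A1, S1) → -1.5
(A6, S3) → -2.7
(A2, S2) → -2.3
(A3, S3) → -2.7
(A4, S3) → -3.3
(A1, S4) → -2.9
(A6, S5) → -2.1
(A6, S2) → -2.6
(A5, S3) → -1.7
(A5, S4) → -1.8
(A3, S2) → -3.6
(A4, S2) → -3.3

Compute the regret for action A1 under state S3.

0.0

Best payoff under S3 is -1.7.
Regret = -1.7 − (-1.7) = 0.0.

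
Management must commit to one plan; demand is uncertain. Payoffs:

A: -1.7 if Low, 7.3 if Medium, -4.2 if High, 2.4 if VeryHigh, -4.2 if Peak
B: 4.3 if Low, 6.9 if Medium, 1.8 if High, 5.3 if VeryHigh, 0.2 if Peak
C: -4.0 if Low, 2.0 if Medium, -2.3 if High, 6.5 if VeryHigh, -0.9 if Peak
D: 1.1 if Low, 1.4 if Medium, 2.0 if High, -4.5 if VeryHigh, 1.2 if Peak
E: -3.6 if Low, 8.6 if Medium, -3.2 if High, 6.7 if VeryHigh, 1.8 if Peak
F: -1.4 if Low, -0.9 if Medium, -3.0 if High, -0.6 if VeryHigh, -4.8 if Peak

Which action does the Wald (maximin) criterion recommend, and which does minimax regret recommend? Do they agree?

Row minima: A=-4.2, B=0.2, C=-4.0, D=-4.5, E=-3.6, F=-4.8
Best worst-case = 0.2 → B.
Column bests: Low=4.3, Medium=8.6, High=2.0, VeryHigh=6.7, Peak=1.8.
A regrets: 6.0, 1.3, 6.2, 4.3, 6.0 → max 6.2
B regrets: 0.0, 1.7, 0.2, 1.4, 1.6 → max 1.7
C regrets: 8.3, 6.6, 4.3, 0.2, 2.7 → max 8.3
D regrets: 3.2, 7.2, 0.0, 11.2, 0.6 → max 11.2
E regrets: 7.9, 0.0, 5.2, 0.0, 0.0 → max 7.9
F regrets: 5.7, 9.5, 5.0, 7.3, 6.6 → max 9.5
Smallest max regret = 1.7 → B.

maximin → B; minimax regret → B (agree)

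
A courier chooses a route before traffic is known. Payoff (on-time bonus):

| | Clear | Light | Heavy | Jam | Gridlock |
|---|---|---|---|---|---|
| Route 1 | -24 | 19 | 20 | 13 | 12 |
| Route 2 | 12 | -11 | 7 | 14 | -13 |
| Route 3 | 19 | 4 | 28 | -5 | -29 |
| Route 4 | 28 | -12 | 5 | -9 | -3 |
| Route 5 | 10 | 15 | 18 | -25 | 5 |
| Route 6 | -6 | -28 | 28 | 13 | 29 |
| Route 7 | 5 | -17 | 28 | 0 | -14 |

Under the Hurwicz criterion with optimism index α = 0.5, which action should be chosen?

Route 4

Route 1: 0.5·20 + 0.5·(-24) = -2
Route 2: 0.5·14 + 0.5·(-13) = 0.5
Route 3: 0.5·28 + 0.5·(-29) = -0.5
Route 4: 0.5·28 + 0.5·(-12) = 8
Route 5: 0.5·18 + 0.5·(-25) = -3.5
Route 6: 0.5·29 + 0.5·(-28) = 0.5
Route 7: 0.5·28 + 0.5·(-17) = 5.5
Highest Hurwicz score = 8 → Route 4.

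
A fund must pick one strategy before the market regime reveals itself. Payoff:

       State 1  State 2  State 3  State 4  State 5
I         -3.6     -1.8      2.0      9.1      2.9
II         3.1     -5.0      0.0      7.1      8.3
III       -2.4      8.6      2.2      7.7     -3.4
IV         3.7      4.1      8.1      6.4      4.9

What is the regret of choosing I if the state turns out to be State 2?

10.4

Best payoff under State 2 is 8.6.
Regret = 8.6 − (-1.8) = 10.4.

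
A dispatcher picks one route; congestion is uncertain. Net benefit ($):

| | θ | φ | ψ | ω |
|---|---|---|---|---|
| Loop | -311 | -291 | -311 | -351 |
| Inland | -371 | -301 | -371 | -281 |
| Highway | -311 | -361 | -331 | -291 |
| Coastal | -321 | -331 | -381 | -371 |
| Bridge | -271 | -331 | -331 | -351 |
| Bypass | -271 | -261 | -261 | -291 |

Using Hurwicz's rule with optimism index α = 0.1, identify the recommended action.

Bypass

Loop: 0.1·(-291) + 0.9·(-351) = -345
Inland: 0.1·(-281) + 0.9·(-371) = -362
Highway: 0.1·(-291) + 0.9·(-361) = -354
Coastal: 0.1·(-321) + 0.9·(-381) = -375
Bridge: 0.1·(-271) + 0.9·(-351) = -343
Bypass: 0.1·(-261) + 0.9·(-291) = -288
Highest Hurwicz score = -288 → Bypass.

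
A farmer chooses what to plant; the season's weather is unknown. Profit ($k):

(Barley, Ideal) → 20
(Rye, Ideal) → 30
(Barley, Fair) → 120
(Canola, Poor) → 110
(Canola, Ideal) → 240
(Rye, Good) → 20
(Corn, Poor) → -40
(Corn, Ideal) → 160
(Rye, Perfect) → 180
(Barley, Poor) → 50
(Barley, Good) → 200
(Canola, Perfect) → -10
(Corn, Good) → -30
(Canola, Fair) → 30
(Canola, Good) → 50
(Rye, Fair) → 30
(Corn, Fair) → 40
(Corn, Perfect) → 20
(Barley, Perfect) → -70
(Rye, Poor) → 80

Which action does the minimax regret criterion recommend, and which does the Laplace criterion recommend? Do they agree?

Column bests: Poor=110, Fair=120, Good=200, Ideal=240, Perfect=180.
Rye regrets: 30, 90, 180, 210, 0 → max 210
Barley regrets: 60, 0, 0, 220, 250 → max 250
Canola regrets: 0, 90, 150, 0, 190 → max 190
Corn regrets: 150, 80, 230, 80, 160 → max 230
Smallest max regret = 190 → Canola.
Row averages: Rye=68, Barley=64, Canola=84, Corn=30
Highest average = 84 → Canola.

minimax regret → Canola; laplace → Canola (agree)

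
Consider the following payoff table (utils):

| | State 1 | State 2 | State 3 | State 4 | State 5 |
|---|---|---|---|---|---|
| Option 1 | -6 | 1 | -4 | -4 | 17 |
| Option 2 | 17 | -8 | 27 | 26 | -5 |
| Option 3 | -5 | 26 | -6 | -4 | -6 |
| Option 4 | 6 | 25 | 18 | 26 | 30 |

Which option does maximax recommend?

Row maxima: Option 1=17, Option 2=27, Option 3=26, Option 4=30
Best best-case = 30 → Option 4.

Option 4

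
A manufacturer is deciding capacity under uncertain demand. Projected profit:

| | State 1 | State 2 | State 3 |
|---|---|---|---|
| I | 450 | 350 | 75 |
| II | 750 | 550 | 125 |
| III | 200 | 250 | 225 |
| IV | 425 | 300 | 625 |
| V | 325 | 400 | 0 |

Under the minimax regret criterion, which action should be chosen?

Column bests: State 1=750, State 2=550, State 3=625.
I regrets: 300, 200, 550 → max 550
II regrets: 0, 0, 500 → max 500
III regrets: 550, 300, 400 → max 550
IV regrets: 325, 250, 0 → max 325
V regrets: 425, 150, 625 → max 625
Smallest max regret = 325 → IV.

IV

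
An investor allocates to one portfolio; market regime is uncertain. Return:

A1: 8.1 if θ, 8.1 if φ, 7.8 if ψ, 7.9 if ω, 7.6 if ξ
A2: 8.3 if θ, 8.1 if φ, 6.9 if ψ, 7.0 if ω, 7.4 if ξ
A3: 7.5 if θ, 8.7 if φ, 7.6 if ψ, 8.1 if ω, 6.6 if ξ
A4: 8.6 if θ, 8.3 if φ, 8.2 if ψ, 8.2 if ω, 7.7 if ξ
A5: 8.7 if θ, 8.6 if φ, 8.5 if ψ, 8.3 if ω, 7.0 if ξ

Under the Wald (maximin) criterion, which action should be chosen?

Row minima: A1=7.6, A2=6.9, A3=6.6, A4=7.7, A5=7.0
Best worst-case = 7.7 → A4.

A4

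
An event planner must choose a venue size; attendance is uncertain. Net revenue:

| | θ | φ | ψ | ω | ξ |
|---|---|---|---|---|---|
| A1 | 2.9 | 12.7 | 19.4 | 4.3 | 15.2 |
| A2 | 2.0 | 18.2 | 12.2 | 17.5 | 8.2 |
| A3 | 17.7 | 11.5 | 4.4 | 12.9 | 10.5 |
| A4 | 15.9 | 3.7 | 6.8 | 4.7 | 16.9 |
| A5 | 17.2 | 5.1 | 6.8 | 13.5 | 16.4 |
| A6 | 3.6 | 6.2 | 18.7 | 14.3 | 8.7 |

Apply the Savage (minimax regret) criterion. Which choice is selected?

Column bests: θ=17.7, φ=18.2, ψ=19.4, ω=17.5, ξ=16.9.
A1 regrets: 14.8, 5.5, 0.0, 13.2, 1.7 → max 14.8
A2 regrets: 15.7, 0.0, 7.2, 0.0, 8.7 → max 15.7
A3 regrets: 0.0, 6.7, 15.0, 4.6, 6.4 → max 15.0
A4 regrets: 1.8, 14.5, 12.6, 12.8, 0.0 → max 14.5
A5 regrets: 0.5, 13.1, 12.6, 4.0, 0.5 → max 13.1
A6 regrets: 14.1, 12.0, 0.7, 3.2, 8.2 → max 14.1
Smallest max regret = 13.1 → A5.

A5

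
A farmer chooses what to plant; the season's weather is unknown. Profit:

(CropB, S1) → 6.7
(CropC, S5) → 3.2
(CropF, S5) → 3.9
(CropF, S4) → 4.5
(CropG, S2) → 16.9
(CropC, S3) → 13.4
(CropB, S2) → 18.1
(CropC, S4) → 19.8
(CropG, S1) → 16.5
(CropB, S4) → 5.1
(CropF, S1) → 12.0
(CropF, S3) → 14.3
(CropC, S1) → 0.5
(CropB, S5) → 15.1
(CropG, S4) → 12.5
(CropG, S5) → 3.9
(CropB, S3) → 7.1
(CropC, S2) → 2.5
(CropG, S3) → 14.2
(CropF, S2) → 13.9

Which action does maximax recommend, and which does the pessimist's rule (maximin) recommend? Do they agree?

Row maxima: CropB=18.1, CropG=16.9, CropC=19.8, CropF=14.3
Best best-case = 19.8 → CropC.
Row minima: CropB=5.1, CropG=3.9, CropC=0.5, CropF=3.9
Best worst-case = 5.1 → CropB.

maximax → CropC; maximin → CropB (disagree)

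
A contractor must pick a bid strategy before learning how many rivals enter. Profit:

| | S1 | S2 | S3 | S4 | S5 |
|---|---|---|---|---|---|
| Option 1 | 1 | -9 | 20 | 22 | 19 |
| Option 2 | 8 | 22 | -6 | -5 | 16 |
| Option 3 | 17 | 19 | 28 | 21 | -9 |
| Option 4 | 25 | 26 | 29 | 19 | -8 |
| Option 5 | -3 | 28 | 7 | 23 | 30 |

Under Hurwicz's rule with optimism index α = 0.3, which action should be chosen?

Option 1: 0.3·22 + 0.7·(-9) = 0.3
Option 2: 0.3·22 + 0.7·(-6) = 2.4
Option 3: 0.3·28 + 0.7·(-9) = 2.1
Option 4: 0.3·29 + 0.7·(-8) = 3.1
Option 5: 0.3·30 + 0.7·(-3) = 6.9
Highest Hurwicz score = 6.9 → Option 5.

Option 5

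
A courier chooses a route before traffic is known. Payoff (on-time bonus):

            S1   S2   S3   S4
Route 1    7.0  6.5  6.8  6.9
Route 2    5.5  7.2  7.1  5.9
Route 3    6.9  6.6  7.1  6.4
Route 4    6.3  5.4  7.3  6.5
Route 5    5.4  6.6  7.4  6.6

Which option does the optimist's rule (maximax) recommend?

Route 5

Row maxima: Route 1=7.0, Route 2=7.2, Route 3=7.1, Route 4=7.3, Route 5=7.4
Best best-case = 7.4 → Route 5.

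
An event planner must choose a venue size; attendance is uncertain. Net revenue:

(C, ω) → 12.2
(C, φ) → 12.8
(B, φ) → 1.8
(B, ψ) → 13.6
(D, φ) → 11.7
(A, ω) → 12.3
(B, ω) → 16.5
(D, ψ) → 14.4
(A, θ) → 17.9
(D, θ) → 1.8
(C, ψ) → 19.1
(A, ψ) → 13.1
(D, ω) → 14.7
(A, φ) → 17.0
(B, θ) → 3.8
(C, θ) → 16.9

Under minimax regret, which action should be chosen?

C

Column bests: θ=17.9, φ=17.0, ψ=19.1, ω=16.5.
A regrets: 0.0, 0.0, 6.0, 4.2 → max 6.0
B regrets: 14.1, 15.2, 5.5, 0.0 → max 15.2
C regrets: 1.0, 4.2, 0.0, 4.3 → max 4.3
D regrets: 16.1, 5.3, 4.7, 1.8 → max 16.1
Smallest max regret = 4.3 → C.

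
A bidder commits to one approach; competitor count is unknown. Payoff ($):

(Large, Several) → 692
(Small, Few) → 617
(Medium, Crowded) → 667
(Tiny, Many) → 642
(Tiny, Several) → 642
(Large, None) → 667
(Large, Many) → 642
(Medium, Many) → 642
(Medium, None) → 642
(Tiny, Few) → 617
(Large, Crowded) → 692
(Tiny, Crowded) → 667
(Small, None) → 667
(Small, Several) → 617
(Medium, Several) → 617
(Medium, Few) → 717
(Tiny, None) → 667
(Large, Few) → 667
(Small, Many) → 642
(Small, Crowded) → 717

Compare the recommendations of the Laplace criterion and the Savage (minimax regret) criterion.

laplace → Large; minimax regret → Large (agree)

Row averages: Tiny=647, Small=652, Medium=657, Large=672
Highest average = 672 → Large.
Column bests: None=667, Few=717, Several=692, Many=642, Crowded=717.
Tiny regrets: 0, 100, 50, 0, 50 → max 100
Small regrets: 0, 100, 75, 0, 0 → max 100
Medium regrets: 25, 0, 75, 0, 50 → max 75
Large regrets: 0, 50, 0, 0, 25 → max 50
Smallest max regret = 50 → Large.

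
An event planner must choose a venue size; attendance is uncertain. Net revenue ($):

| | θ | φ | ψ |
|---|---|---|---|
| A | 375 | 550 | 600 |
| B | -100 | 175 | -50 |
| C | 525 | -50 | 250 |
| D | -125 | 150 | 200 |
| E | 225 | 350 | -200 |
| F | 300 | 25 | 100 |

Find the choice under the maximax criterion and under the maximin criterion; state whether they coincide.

Row maxima: A=600, B=175, C=525, D=200, E=350, F=300
Best best-case = 600 → A.
Row minima: A=375, B=-100, C=-50, D=-125, E=-200, F=25
Best worst-case = 375 → A.

maximax → A; maximin → A (agree)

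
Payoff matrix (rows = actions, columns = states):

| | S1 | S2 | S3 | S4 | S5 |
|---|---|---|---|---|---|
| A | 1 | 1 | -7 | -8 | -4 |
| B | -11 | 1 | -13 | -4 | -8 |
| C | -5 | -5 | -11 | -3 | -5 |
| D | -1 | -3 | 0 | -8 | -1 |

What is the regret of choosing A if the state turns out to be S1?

0

Best payoff under S1 is 1.
Regret = 1 − 1 = 0.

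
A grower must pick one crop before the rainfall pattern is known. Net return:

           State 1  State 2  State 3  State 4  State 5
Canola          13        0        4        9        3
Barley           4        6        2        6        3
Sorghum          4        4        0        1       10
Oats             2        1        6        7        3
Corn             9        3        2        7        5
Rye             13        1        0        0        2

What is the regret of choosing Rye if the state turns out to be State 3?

6

Best payoff under State 3 is 6.
Regret = 6 − 0 = 6.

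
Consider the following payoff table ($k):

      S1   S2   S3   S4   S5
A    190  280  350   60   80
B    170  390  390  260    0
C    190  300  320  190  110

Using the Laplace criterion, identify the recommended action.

B

Row averages: A=192, B=242, C=222
Highest average = 242 → B.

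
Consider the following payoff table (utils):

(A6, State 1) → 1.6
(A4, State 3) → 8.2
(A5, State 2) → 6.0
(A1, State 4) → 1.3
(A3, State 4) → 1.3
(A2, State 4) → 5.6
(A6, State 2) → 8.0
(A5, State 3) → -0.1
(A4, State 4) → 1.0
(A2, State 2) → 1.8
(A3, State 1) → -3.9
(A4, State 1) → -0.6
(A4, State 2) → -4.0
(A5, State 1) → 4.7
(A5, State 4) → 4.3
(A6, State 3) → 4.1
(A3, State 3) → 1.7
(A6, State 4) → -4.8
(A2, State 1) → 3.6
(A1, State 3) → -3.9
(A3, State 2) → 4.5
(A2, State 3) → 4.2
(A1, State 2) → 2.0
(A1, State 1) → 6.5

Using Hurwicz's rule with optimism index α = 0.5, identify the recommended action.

A1: 0.5·6.5 + 0.5·(-3.9) = 1.3
A2: 0.5·5.6 + 0.5·1.8 = 3.7
A3: 0.5·4.5 + 0.5·(-3.9) = 0.3
A4: 0.5·8.2 + 0.5·(-4.0) = 2.1
A5: 0.5·6.0 + 0.5·(-0.1) = 2.95
A6: 0.5·8.0 + 0.5·(-4.8) = 1.6
Highest Hurwicz score = 3.7 → A2.

A2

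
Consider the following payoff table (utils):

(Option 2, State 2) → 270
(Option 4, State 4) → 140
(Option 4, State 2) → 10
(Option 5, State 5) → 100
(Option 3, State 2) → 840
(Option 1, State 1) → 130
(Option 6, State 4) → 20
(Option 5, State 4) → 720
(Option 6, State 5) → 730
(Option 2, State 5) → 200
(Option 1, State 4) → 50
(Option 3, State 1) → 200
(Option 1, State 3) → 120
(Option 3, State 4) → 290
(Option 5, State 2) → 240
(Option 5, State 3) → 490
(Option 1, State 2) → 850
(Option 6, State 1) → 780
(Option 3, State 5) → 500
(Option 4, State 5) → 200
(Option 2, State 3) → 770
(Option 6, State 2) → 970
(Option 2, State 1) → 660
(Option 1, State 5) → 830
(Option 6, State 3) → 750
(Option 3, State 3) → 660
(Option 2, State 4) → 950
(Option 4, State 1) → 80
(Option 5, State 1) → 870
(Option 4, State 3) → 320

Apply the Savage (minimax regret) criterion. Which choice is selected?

Option 3

Column bests: State 1=870, State 2=970, State 3=770, State 4=950, State 5=830.
Option 1 regrets: 740, 120, 650, 900, 0 → max 900
Option 2 regrets: 210, 700, 0, 0, 630 → max 700
Option 3 regrets: 670, 130, 110, 660, 330 → max 670
Option 4 regrets: 790, 960, 450, 810, 630 → max 960
Option 5 regrets: 0, 730, 280, 230, 730 → max 730
Option 6 regrets: 90, 0, 20, 930, 100 → max 930
Smallest max regret = 670 → Option 3.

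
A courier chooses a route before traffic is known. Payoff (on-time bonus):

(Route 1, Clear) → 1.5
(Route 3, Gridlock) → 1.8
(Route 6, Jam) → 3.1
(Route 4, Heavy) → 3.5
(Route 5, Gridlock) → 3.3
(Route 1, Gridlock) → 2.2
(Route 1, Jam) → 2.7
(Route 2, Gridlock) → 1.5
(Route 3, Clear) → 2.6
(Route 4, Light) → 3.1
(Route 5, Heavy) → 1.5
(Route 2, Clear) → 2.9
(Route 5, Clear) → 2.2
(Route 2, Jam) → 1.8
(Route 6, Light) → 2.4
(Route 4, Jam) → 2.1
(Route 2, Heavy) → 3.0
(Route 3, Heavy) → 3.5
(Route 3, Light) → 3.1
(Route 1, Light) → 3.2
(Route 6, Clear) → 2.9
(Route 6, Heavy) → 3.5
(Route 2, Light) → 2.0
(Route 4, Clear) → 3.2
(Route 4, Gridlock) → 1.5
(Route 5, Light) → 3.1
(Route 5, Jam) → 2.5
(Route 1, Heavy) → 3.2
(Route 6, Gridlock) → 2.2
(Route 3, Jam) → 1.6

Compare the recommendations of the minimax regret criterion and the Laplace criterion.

minimax regret → Route 6; laplace → Route 6 (agree)

Column bests: Clear=3.2, Light=3.2, Heavy=3.5, Jam=3.1, Gridlock=3.3.
Route 1 regrets: 1.7, 0.0, 0.3, 0.4, 1.1 → max 1.7
Route 2 regrets: 0.3, 1.2, 0.5, 1.3, 1.8 → max 1.8
Route 3 regrets: 0.6, 0.1, 0.0, 1.5, 1.5 → max 1.5
Route 4 regrets: 0.0, 0.1, 0.0, 1.0, 1.8 → max 1.8
Route 5 regrets: 1.0, 0.1, 2.0, 0.6, 0.0 → max 2.0
Route 6 regrets: 0.3, 0.8, 0.0, 0.0, 1.1 → max 1.1
Smallest max regret = 1.1 → Route 6.
Row averages: Route 1=2.56, Route 2=2.24, Route 3=2.52, Route 4=2.68, Route 5=2.52, Route 6=2.82
Highest average = 2.82 → Route 6.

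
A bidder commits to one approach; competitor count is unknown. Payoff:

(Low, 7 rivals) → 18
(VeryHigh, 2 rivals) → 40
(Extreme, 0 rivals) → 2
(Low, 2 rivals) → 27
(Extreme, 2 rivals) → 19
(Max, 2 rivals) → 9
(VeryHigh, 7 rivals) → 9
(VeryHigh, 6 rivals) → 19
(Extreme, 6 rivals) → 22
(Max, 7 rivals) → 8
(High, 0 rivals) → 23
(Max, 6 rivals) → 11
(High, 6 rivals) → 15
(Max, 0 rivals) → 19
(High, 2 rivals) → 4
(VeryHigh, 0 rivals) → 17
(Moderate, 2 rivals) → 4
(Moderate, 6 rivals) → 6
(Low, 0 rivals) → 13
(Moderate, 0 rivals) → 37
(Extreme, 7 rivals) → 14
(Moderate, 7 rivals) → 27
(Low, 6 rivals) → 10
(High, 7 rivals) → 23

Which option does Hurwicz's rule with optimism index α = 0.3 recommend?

Low: 0.3·27 + 0.7·10 = 15.1
Moderate: 0.3·37 + 0.7·4 = 13.9
High: 0.3·23 + 0.7·4 = 9.7
VeryHigh: 0.3·40 + 0.7·9 = 18.3
Extreme: 0.3·22 + 0.7·2 = 8
Max: 0.3·19 + 0.7·8 = 11.3
Highest Hurwicz score = 18.3 → VeryHigh.

VeryHigh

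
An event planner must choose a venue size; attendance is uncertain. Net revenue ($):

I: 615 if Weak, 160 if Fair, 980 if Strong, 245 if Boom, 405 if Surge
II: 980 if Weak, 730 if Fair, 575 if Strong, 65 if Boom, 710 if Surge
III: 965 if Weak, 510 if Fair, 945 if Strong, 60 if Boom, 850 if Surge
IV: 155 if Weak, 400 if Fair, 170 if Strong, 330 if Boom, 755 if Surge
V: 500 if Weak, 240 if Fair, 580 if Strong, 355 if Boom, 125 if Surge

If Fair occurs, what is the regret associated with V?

Best payoff under Fair is 730.
Regret = 730 − 240 = 490.

490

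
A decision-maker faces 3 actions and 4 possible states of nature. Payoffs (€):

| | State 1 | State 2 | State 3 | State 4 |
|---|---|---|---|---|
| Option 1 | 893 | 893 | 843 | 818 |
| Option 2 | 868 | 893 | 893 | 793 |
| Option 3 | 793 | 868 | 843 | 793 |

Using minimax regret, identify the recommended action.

Column bests: State 1=893, State 2=893, State 3=893, State 4=818.
Option 1 regrets: 0, 0, 50, 0 → max 50
Option 2 regrets: 25, 0, 0, 25 → max 25
Option 3 regrets: 100, 25, 50, 25 → max 100
Smallest max regret = 25 → Option 2.

Option 2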